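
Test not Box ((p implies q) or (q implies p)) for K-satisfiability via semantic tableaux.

1. not Box ((p implies q) or (q implies p)), 0
2. not ((p implies q) or (q implies p)), 1
3. not (p implies q), 1
4. not (q implies p), 1
5. p, 1
6. not q, 1
7. q, 1
8. not p, 1
Accessibility: 0R1
Branch closes: q and not q both at 1.
(One branch shown.) All branches close.

Unsatisfiable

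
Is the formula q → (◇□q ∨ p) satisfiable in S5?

1. q → (◇□q ∨ p), 0
2. ◇□q ∨ p, 0
3. p, 0
Accessibility: 0R0

Satisfiable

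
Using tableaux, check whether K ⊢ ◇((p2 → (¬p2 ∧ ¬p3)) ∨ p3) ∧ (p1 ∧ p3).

Tableau for the negation ¬(◇((p2 → (¬p2 ∧ ¬p3)) ∨ p3) ∧ (p1 ∧ p3)):
1. ¬(◇((p2 → (¬p2 ∧ ¬p3)) ∨ p3) ∧ (p1 ∧ p3)), 0
2. ¬(p1 ∧ p3), 0   [¬∧-rule on 1 (branches; this branch)]
3. ¬p3, 0   [¬∧-rule on 2 (branches; this branch)]
The negation has an open branch (countermodel exists).

Not valid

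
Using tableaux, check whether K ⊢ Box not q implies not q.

Tableau for the negation not (Box not q implies not q):
1. not (Box not q implies not q), w0
2. Box not q, w0   [neg-implies-rule on 1]
3. q, w0   [neg-implies-rule on 1]
The negation has an open branch (countermodel exists).

Not valid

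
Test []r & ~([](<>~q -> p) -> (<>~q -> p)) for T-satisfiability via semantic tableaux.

Unsatisfiable

1. []r & ~([](<>~q -> p) -> (<>~q -> p)), 0
2. []r, 0
3. ~([](<>~q -> p) -> (<>~q -> p)), 0
4. [](<>~q -> p), 0
5. ~(<>~q -> p), 0
6. <>~q, 0
7. ~p, 0
8. r, 0
9. <>~q -> p, 0
10. ~<>~q, 0
11. q, 0
12. ~q, 1
13. r, 1
14. <>~q -> p, 1
15. q, 1
Accessibility: 0R0, 0R1, 1R1
Branch closes: q and ~q both at 1.
Every branch closes; the branch above is one of them.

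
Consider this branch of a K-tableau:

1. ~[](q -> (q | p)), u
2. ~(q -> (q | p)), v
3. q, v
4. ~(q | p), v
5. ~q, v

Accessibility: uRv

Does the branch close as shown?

Both q and ~q appear at v.

Yes, closed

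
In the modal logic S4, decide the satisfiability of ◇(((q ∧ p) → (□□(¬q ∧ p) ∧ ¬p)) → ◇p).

1. ◇(((q ∧ p) → (□□(¬q ∧ p) ∧ ¬p)) → ◇p), u
2. ((q ∧ p) → (□□(¬q ∧ p) ∧ ¬p)) → ◇p, v
3. ◇p, v
4. p, w
Accessibility: uRu, uRv, uRw, vRv, vRw, wRw

Satisfiable (open branch found)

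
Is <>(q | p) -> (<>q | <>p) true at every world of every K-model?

Valid in K

Tableau for the negation ~(<>(q | p) -> (<>q | <>p)):
1. ~(<>(q | p) -> (<>q | <>p)), 0
2. <>(q | p), 0   [~->-rule on 1]
3. ~(<>q | <>p), 0   [~->-rule on 1]
4. ~<>q, 0   [~|-rule on 3]
5. ~<>p, 0   [~|-rule on 3]
6. q | p, 1   [<>-rule on 2: fresh world 1, 0R1]
7. ~q, 1   [~<>-rule on 4 via 0R1]
8. ~p, 1   [~<>-rule on 5 via 0R1]
9. p, 1   [|-rule on 6 (branches; this branch)]
Accessibility: 0R1
Branch closes: p and ~p both at 1.
Every branch of the negation's tableau closes; the branch above is one of them.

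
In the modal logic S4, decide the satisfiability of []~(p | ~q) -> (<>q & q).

Satisfiable (open branch found)

1. []~(p | ~q) -> (<>q & q), u
2. <>q & q, u
3. <>q, u
4. q, u
5. q, v
Accessibility: uRu, uRv, vRv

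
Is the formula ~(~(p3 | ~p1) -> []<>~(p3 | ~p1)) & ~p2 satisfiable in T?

Satisfiable (open branch found)

1. ~(~(p3 | ~p1) -> []<>~(p3 | ~p1)) & ~p2, 0
2. ~(~(p3 | ~p1) -> []<>~(p3 | ~p1)), 0
3. ~p2, 0
4. ~(p3 | ~p1), 0
5. ~[]<>~(p3 | ~p1), 0
6. ~p3, 0
7. p1, 0
8. ~<>~(p3 | ~p1), 1
9. p3 | ~p1, 1
10. ~p1, 1
Accessibility: 0R0, 0R1, 1R1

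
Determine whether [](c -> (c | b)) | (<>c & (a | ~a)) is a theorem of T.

Tableau for the negation ~([](c -> (c | b)) | (<>c & (a | ~a))):
1. ~([](c -> (c | b)) | (<>c & (a | ~a))), 0
2. ~[](c -> (c | b)), 0
3. ~(<>c & (a | ~a)), 0
4. ~<>c, 0
5. ~c, 0
6. ~(c -> (c | b)), 1
7. c, 1
8. ~(c | b), 1
9. ~c, 1
10. ~b, 1
Accessibility: 0R0, 0R1, 1R1
Branch closes: c and ~c both at 1.
Every branch of the negation's tableau closes; the branch above is one of them.

Valid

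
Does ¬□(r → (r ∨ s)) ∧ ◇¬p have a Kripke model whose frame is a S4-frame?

1. ¬□(r → (r ∨ s)) ∧ ◇¬p, 0
2. ¬□(r → (r ∨ s)), 0
3. ◇¬p, 0
4. ¬(r → (r ∨ s)), 1
5. r, 1
6. ¬(r ∨ s), 1
7. ¬r, 1
8. ¬s, 1
Accessibility: 0R0, 0R1, 1R1
Branch closes: r and ¬r both at 1.
(One branch shown.) All branches close.

No, unsatisfiable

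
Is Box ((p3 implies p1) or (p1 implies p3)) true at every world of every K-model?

Tableau for the negation not Box ((p3 implies p1) or (p1 implies p3)):
1. not Box ((p3 implies p1) or (p1 implies p3)), u
2. not ((p3 implies p1) or (p1 implies p3)), v
3. not (p3 implies p1), v
4. not (p1 implies p3), v
5. p3, v
6. not p1, v
7. p1, v
8. not p3, v
Accessibility: uRv
Branch closes: p1 and not p1 both at v.
All branches of the negation close; one closing branch shown above.

Valid in K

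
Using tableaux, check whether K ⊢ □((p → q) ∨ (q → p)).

Yes, valid

Tableau for the negation ¬□((p → q) ∨ (q → p)):
1. ¬□((p → q) ∨ (q → p)), w0
2. ¬((p → q) ∨ (q → p)), w1
3. ¬(p → q), w1
4. ¬(q → p), w1
5. p, w1
6. ¬q, w1
7. q, w1
8. ¬p, w1
Accessibility: w0Rw1
Branch closes: q and ¬q both at w1.
Every branch of the negation's tableau closes; the branch above is one of them.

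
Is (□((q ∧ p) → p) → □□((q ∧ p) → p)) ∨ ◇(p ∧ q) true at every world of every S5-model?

Tableau for the negation ¬((□((q ∧ p) → p) → □□((q ∧ p) → p)) ∨ ◇(p ∧ q)):
1. ¬((□((q ∧ p) → p) → □□((q ∧ p) → p)) ∨ ◇(p ∧ q)), 0
2. ¬(□((q ∧ p) → p) → □□((q ∧ p) → p)), 0   [¬∨-rule on 1]
3. ¬◇(p ∧ q), 0   [¬∨-rule on 1]
4. □((q ∧ p) → p), 0   [¬→-rule on 2]
5. ¬□□((q ∧ p) → p), 0   [¬→-rule on 2]
6. ¬(p ∧ q), 0   [¬◇-rule on 3 via 0R0]
7. (q ∧ p) → p, 0   [□-rule on 4 via 0R0]
8. ¬q, 0   [¬∧-rule on 6 (branches; this branch)]
9. ¬(q ∧ p), 0   [→-rule on 7 (branches; this branch)]
10. ¬p, 0   [¬∧-rule on 9 (branches; this branch)]
11. ¬□((q ∧ p) → p), 1   [¬□-rule on 5: fresh world 1, 0R1]
12. ¬(p ∧ q), 1   [¬◇-rule on 3 via 0R1]
13. (q ∧ p) → p, 1   [□-rule on 4 via 0R1]
14. ¬q, 1   [¬∧-rule on 12 (branches; this branch)]
15. ¬(q ∧ p), 1   [→-rule on 13 (branches; this branch)]
16. ¬p, 1   [¬∧-rule on 15 (branches; this branch)]
17. ¬((q ∧ p) → p), 2   [¬□-rule on 11: fresh world 2, 1R2]
18. q ∧ p, 2   [¬→-rule on 17]
19. ¬p, 2   [¬→-rule on 17]
20. q, 2   [∧-rule on 18]
21. p, 2   [∧-rule on 18]
Accessibility: 0R0, 0R1, 0R2, 1R0, 1R1, 1R2, 2R0, 2R1, 2R2
Branch closes: p and ¬p both at 2.
Every branch of the negation's tableau closes; the branch above is one of them.

Yes, valid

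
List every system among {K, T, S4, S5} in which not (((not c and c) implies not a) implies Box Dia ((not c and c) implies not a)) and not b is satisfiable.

K

T-tableau for the formula:
1. not (((not c and c) implies not a) implies Box Dia ((not c and c) implies not a)) and not b, w0
2. not (((not c and c) implies not a) implies Box Dia ((not c and c) implies not a)), w0
3. not b, w0
4. (not c and c) implies not a, w0
5. not Box Dia ((not c and c) implies not a), w0
6. not (not c and c), w0
7. not c, w0
8. not Dia ((not c and c) implies not a), w1
9. not ((not c and c) implies not a), w1
10. not c and c, w1
11. a, w1
12. not c, w1
13. c, w1
Accessibility: w0Rw0, w0Rw1, w1Rw1
Branch closes: c and not c both at w1.
Every branch closes (one shown): unsatisfiable in T, hence also in S4, S5 (every S4/S5-frame is a T-frame).
K-tableau for the formula:
1. not (((not c and c) implies not a) implies Box Dia ((not c and c) implies not a)) and not b, w0
2. not (((not c and c) implies not a) implies Box Dia ((not c and c) implies not a)), w0
3. not b, w0
4. (not c and c) implies not a, w0
5. not Box Dia ((not c and c) implies not a), w0
6. not a, w0
7. not Dia ((not c and c) implies not a), w1
Accessibility: w0Rw1
Complete open branch: satisfiable in K.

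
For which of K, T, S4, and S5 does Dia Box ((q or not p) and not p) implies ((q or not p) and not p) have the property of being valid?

S5-tableau for the negation not (Dia Box ((q or not p) and not p) implies ((q or not p) and not p)):
1. not (Dia Box ((q or not p) and not p) implies ((q or not p) and not p)), 0
2. Dia Box ((q or not p) and not p), 0
3. not ((q or not p) and not p), 0
4. not (q or not p), 0
5. not q, 0
6. p, 0
7. Box ((q or not p) and not p), 1
8. (q or not p) and not p, 0
9. q or not p, 0
10. not p, 0
Accessibility: 0R0, 0R1, 1R0, 1R1
Branch closes: p and not p both at 0.
Every branch closes (one shown): valid in S5.
S4-tableau for the negation not (Dia Box ((q or not p) and not p) implies ((q or not p) and not p)):
1. not (Dia Box ((q or not p) and not p) implies ((q or not p) and not p)), 0
2. Dia Box ((q or not p) and not p), 0
3. not ((q or not p) and not p), 0
4. p, 0
5. Box ((q or not p) and not p), 1
6. (q or not p) and not p, 1
7. q or not p, 1
8. not p, 1
Accessibility: 0R0, 0R1, 1R1
Complete open branch: countermodel on an S4-frame, so not valid in S4, nor in K, T (the same frame is also a K-frame and a T-frame).

S5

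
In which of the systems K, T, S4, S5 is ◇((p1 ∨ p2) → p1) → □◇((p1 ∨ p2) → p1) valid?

S5

S4-tableau for the negation ¬(◇((p1 ∨ p2) → p1) → □◇((p1 ∨ p2) → p1)):
1. ¬(◇((p1 ∨ p2) → p1) → □◇((p1 ∨ p2) → p1)), w0
2. ◇((p1 ∨ p2) → p1), w0
3. ¬□◇((p1 ∨ p2) → p1), w0
4. (p1 ∨ p2) → p1, w1
5. p1, w1
6. ¬◇((p1 ∨ p2) → p1), w2
7. ¬((p1 ∨ p2) → p1), w2
8. p1 ∨ p2, w2
9. ¬p1, w2
10. p2, w2
Accessibility: w0Rw0, w0Rw1, w0Rw2, w1Rw1, w2Rw2
Complete open branch: countermodel on an S4-frame, so not valid in S4, nor in K, T (the same frame is also a K-frame and a T-frame).
S5-tableau for the negation ¬(◇((p1 ∨ p2) → p1) → □◇((p1 ∨ p2) → p1)):
1. ¬(◇((p1 ∨ p2) → p1) → □◇((p1 ∨ p2) → p1)), w0
2. ◇((p1 ∨ p2) → p1), w0
3. ¬□◇((p1 ∨ p2) → p1), w0
4. (p1 ∨ p2) → p1, w1
5. ¬(p1 ∨ p2), w1
6. ¬p1, w1
7. ¬p2, w1
8. ¬◇((p1 ∨ p2) → p1), w2
9. ¬((p1 ∨ p2) → p1), w0
10. p1 ∨ p2, w0
11. ¬p1, w0
12. ¬((p1 ∨ p2) → p1), w1
13. p1 ∨ p2, w1
14. ¬((p1 ∨ p2) → p1), w2
15. p1 ∨ p2, w2
16. ¬p1, w2
17. p2, w0
18. p2, w1
Accessibility: w0Rw0, w0Rw1, w0Rw2, w1Rw0, w1Rw1, w1Rw2, w2Rw0, w2Rw1, w2Rw2
Branch closes: p2 and ¬p2 both at w1.
Every branch closes (one shown): valid in S5.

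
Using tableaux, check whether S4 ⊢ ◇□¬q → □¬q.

Tableau for the negation ¬(◇□¬q → □¬q):
1. ¬(◇□¬q → □¬q), u
2. ◇□¬q, u
3. ¬□¬q, u
4. □¬q, v
5. ¬q, v
6. q, w
Accessibility: uRu, uRv, uRw, vRv, wRw
The negation has an open branch (countermodel exists).

Invalid (countermodel exists)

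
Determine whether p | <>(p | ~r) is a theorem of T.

Tableau for the negation ~(p | <>(p | ~r)):
1. ~(p | <>(p | ~r)), u
2. ~p, u   [~|-rule on 1]
3. ~<>(p | ~r), u   [~|-rule on 1]
4. ~(p | ~r), u   [~<>-rule on 3 via uRu]
5. r, u   [~|-rule on 4]
Accessibility: uRu
The negation has an open branch (countermodel exists).

Not valid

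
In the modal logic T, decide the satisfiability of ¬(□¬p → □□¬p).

1. ¬(□¬p → □□¬p), 0
2. □¬p, 0   [¬→-rule on 1]
3. ¬□□¬p, 0   [¬→-rule on 1]
4. ¬p, 0   [□-rule on 2 via 0R0]
5. ¬□¬p, 1   [¬□-rule on 3: fresh world 1, 0R1]
6. ¬p, 1   [□-rule on 2 via 0R1]
7. p, 2   [¬□-rule on 5: fresh world 2, 1R2]
Accessibility: 0R0, 0R1, 1R1, 1R2, 2R2

Satisfiable (open branch found)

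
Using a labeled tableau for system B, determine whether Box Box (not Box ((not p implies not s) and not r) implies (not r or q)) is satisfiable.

Yes, satisfiable

1. Box Box (not Box ((not p implies not s) and not r) implies (not r or q)), 0
2. Box (not Box ((not p implies not s) and not r) implies (not r or q)), 0   [Box-rule on 1 via 0R0]
3. not Box ((not p implies not s) and not r) implies (not r or q), 0   [Box-rule on 2 via 0R0]
4. not r or q, 0   [implies-rule on 3 (branches; this branch)]
5. q, 0   [or-rule on 4 (branches; this branch)]
Accessibility: 0R0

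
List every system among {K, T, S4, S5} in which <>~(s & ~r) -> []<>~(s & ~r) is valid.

S4-tableau for the negation ~(<>~(s & ~r) -> []<>~(s & ~r)):
1. ~(<>~(s & ~r) -> []<>~(s & ~r)), w0
2. <>~(s & ~r), w0
3. ~[]<>~(s & ~r), w0
4. ~(s & ~r), w1
5. r, w1
6. ~<>~(s & ~r), w2
7. s & ~r, w2
8. s, w2
9. ~r, w2
Accessibility: w0Rw0, w0Rw1, w0Rw2, w1Rw1, w2Rw2
Complete open branch: countermodel on an S4-frame, so not valid in S4, nor in K, T (the same frame is also a K-frame and a T-frame).
S5-tableau for the negation ~(<>~(s & ~r) -> []<>~(s & ~r)):
1. ~(<>~(s & ~r) -> []<>~(s & ~r)), w0
2. <>~(s & ~r), w0
3. ~[]<>~(s & ~r), w0
4. ~(s & ~r), w1
5. r, w1
6. ~<>~(s & ~r), w2
7. s & ~r, w0
8. s, w0
9. ~r, w0
10. s & ~r, w1
11. s, w1
12. ~r, w1
Accessibility: w0Rw0, w0Rw1, w0Rw2, w1Rw0, w1Rw1, w1Rw2, w2Rw0, w2Rw1, w2Rw2
Branch closes: r and ~r both at w1.
Every branch closes (one shown): valid in S5.

S5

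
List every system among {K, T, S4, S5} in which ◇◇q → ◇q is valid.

S4, S5

T-tableau for the negation ¬(◇◇q → ◇q):
1. ¬(◇◇q → ◇q), u
2. ◇◇q, u
3. ¬◇q, u
4. ¬q, u
5. ◇q, v
6. ¬q, v
7. q, w
Accessibility: uRu, uRv, vRv, vRw, wRw
Complete open branch: countermodel on a T-frame, so not valid in T, nor in K (the same frame is also a K-frame).
S4-tableau for the negation ¬(◇◇q → ◇q):
1. ¬(◇◇q → ◇q), u
2. ◇◇q, u
3. ¬◇q, u
4. ¬q, u
5. ◇q, v
6. ¬q, v
7. q, w
8. ¬q, w
Accessibility: uRu, uRv, uRw, vRv, vRw, wRw
Branch closes: q and ¬q both at w.
Every branch closes (one shown): valid in S4, hence also in S5 (every theorem of S4 is a theorem of S5).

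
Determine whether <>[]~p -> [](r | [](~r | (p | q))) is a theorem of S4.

Invalid (countermodel exists)

Tableau for the negation ~(<>[]~p -> [](r | [](~r | (p | q)))):
1. ~(<>[]~p -> [](r | [](~r | (p | q)))), 0
2. <>[]~p, 0
3. ~[](r | [](~r | (p | q))), 0
4. []~p, 1
5. ~p, 1
6. ~(r | [](~r | (p | q))), 2
7. ~r, 2
8. ~[](~r | (p | q)), 2
9. ~(~r | (p | q)), 3
10. r, 3
11. ~(p | q), 3
12. ~p, 3
13. ~q, 3
Accessibility: 0R0, 0R1, 0R2, 0R3, 1R1, 2R2, 2R3, 3R3
The negation has an open branch (countermodel exists).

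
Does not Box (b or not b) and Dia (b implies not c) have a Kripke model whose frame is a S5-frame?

1. not Box (b or not b) and Dia (b implies not c), w0
2. not Box (b or not b), w0   [and-rule on 1]
3. Dia (b implies not c), w0   [and-rule on 1]
4. not (b or not b), w1   [neg-Box-rule on 2: fresh world w1, w0Rw1]
5. not b, w1   [neg-or-rule on 4]
6. b, w1   [neg-or-rule on 4]
Accessibility: w0Rw0, w0Rw1, w1Rw0, w1Rw1
Branch closes: b and not b both at w1.
Every branch closes; the branch above is one of them.

Unsatisfiable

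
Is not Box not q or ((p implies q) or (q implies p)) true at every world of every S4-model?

Tableau for the negation not (not Box not q or ((p implies q) or (q implies p))):
1. not (not Box not q or ((p implies q) or (q implies p))), 0
2. Box not q, 0   [neg-or-rule on 1]
3. not ((p implies q) or (q implies p)), 0   [neg-or-rule on 1]
4. not (p implies q), 0   [neg-or-rule on 3]
5. not (q implies p), 0   [neg-or-rule on 3]
6. p, 0   [neg-implies-rule on 4]
7. not q, 0   [neg-implies-rule on 4]
8. q, 0   [neg-implies-rule on 5]
9. not p, 0   [neg-implies-rule on 5]
Accessibility: 0R0
Branch closes: q and not q both at 0.
Every branch of the negation's tableau closes; the branch above is one of them.

Valid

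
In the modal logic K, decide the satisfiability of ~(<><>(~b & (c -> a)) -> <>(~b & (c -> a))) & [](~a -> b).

1. ~(<><>(~b & (c -> a)) -> <>(~b & (c -> a))) & [](~a -> b), 0
2. ~(<><>(~b & (c -> a)) -> <>(~b & (c -> a))), 0   [&-rule on 1]
3. [](~a -> b), 0   [&-rule on 1]
4. <><>(~b & (c -> a)), 0   [~->-rule on 2]
5. ~<>(~b & (c -> a)), 0   [~->-rule on 2]
6. <>(~b & (c -> a)), 1   [<>-rule on 4: fresh world 1, 0R1]
7. ~a -> b, 1   [[]-rule on 3 via 0R1]
8. ~(~b & (c -> a)), 1   [~<>-rule on 5 via 0R1]
9. b, 1   [->-rule on 7 (branches; this branch)]
10. ~(c -> a), 1   [~&-rule on 8 (branches; this branch)]
11. c, 1   [~->-rule on 10]
12. ~a, 1   [~->-rule on 10]
13. ~b & (c -> a), 2   [<>-rule on 6: fresh world 2, 1R2]
14. ~b, 2   [&-rule on 13]
15. c -> a, 2   [&-rule on 13]
16. a, 2   [->-rule on 15 (branches; this branch)]
Accessibility: 0R1, 1R2

Satisfiable (open branch found)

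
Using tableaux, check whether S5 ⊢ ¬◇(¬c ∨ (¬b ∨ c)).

Tableau for the negation ◇(¬c ∨ (¬b ∨ c)):
1. ◇(¬c ∨ (¬b ∨ c)), u
2. ¬c ∨ (¬b ∨ c), v   [◇-rule on 1: fresh world v, uRv]
3. ¬b ∨ c, v   [∨-rule on 2 (branches; this branch)]
4. c, v   [∨-rule on 3 (branches; this branch)]
Accessibility: uRu, uRv, vRu, vRv
The negation has an open branch (countermodel exists).

No, not valid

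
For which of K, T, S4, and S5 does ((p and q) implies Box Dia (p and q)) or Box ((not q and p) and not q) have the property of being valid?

S5

S4-tableau for the negation not (((p and q) implies Box Dia (p and q)) or Box ((not q and p) and not q)):
1. not (((p and q) implies Box Dia (p and q)) or Box ((not q and p) and not q)), u
2. not ((p and q) implies Box Dia (p and q)), u   [neg-or-rule on 1]
3. not Box ((not q and p) and not q), u   [neg-or-rule on 1]
4. p and q, u   [neg-implies-rule on 2]
5. not Box Dia (p and q), u   [neg-implies-rule on 2]
6. p, u   [and-rule on 4]
7. q, u   [and-rule on 4]
8. not ((not q and p) and not q), v   [neg-Box-rule on 3: fresh world v, uRv]
9. q, v   [neg-and-rule on 8 (branches; this branch)]
10. not Dia (p and q), w   [neg-Box-rule on 5: fresh world w, uRw]
11. not (p and q), w   [neg-Dia-rule on 10 via wRw]
12. not q, w   [neg-and-rule on 11 (branches; this branch)]
Accessibility: uRu, uRv, uRw, vRv, wRw
Complete open branch: countermodel on an S4-frame, so not valid in S4, nor in K, T (the same frame is also a K-frame and a T-frame).
S5-tableau for the negation not (((p and q) implies Box Dia (p and q)) or Box ((not q and p) and not q)):
1. not (((p and q) implies Box Dia (p and q)) or Box ((not q and p) and not q)), u
2. not ((p and q) implies Box Dia (p and q)), u   [neg-or-rule on 1]
3. not Box ((not q and p) and not q), u   [neg-or-rule on 1]
4. p and q, u   [neg-implies-rule on 2]
5. not Box Dia (p and q), u   [neg-implies-rule on 2]
6. p, u   [and-rule on 4]
7. q, u   [and-rule on 4]
8. not ((not q and p) and not q), v   [neg-Box-rule on 3: fresh world v, uRv]
9. not (not q and p), v   [neg-and-rule on 8 (branches; this branch)]
10. not p, v   [neg-and-rule on 9 (branches; this branch)]
11. not Dia (p and q), w   [neg-Box-rule on 5: fresh world w, uRw]
12. not (p and q), u   [neg-Dia-rule on 11 via wRu]
13. not (p and q), v   [neg-Dia-rule on 11 via wRv]
14. not (p and q), w   [neg-Dia-rule on 11 via wRw]
15. not q, u   [neg-and-rule on 12 (branches; this branch)]
Accessibility: uRu, uRv, uRw, vRu, vRv, vRw, wRu, wRv, wRw
Branch closes: q and not q both at u.
Every branch closes (one shown): valid in S5.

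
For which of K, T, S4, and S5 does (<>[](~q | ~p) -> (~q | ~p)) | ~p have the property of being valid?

S4-tableau for the negation ~((<>[](~q | ~p) -> (~q | ~p)) | ~p):
1. ~((<>[](~q | ~p) -> (~q | ~p)) | ~p), w0
2. ~(<>[](~q | ~p) -> (~q | ~p)), w0
3. p, w0
4. <>[](~q | ~p), w0
5. ~(~q | ~p), w0
6. q, w0
7. [](~q | ~p), w1
8. ~q | ~p, w1
9. ~p, w1
Accessibility: w0Rw0, w0Rw1, w1Rw1
Complete open branch: countermodel on an S4-frame, so not valid in S4, nor in K, T (the same frame is also a K-frame and a T-frame).
S5-tableau for the negation ~((<>[](~q | ~p) -> (~q | ~p)) | ~p):
1. ~((<>[](~q | ~p) -> (~q | ~p)) | ~p), w0
2. ~(<>[](~q | ~p) -> (~q | ~p)), w0
3. p, w0
4. <>[](~q | ~p), w0
5. ~(~q | ~p), w0
6. q, w0
7. [](~q | ~p), w1
8. ~q | ~p, w0
9. ~q | ~p, w1
10. ~p, w0
Accessibility: w0Rw0, w0Rw1, w1Rw0, w1Rw1
Branch closes: p and ~p both at w0.
Every branch closes (one shown): valid in S5.

S5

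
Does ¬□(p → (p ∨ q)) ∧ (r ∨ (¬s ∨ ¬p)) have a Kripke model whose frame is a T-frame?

1. ¬□(p → (p ∨ q)) ∧ (r ∨ (¬s ∨ ¬p)), u
2. ¬□(p → (p ∨ q)), u   [∧-rule on 1]
3. r ∨ (¬s ∨ ¬p), u   [∧-rule on 1]
4. ¬s ∨ ¬p, u   [∨-rule on 3 (branches; this branch)]
5. ¬p, u   [∨-rule on 4 (branches; this branch)]
6. ¬(p → (p ∨ q)), v   [¬□-rule on 2: fresh world v, uRv]
7. p, v   [¬→-rule on 6]
8. ¬(p ∨ q), v   [¬→-rule on 6]
9. ¬p, v   [¬∨-rule on 8]
10. ¬q, v   [¬∨-rule on 8]
Accessibility: uRu, uRv, vRv
Branch closes: p and ¬p both at v.
Every branch closes; the branch above is one of them.

Unsatisfiable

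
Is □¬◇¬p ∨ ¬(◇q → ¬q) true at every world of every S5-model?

No, not valid

Tableau for the negation ¬(□¬◇¬p ∨ ¬(◇q → ¬q)):
1. ¬(□¬◇¬p ∨ ¬(◇q → ¬q)), u
2. ¬□¬◇¬p, u
3. ◇q → ¬q, u
4. ¬q, u
5. ◇¬p, v
6. ¬p, w
Accessibility: uRu, uRv, uRw, vRu, vRv, vRw, wRu, wRv, wRw
The negation has an open branch (countermodel exists).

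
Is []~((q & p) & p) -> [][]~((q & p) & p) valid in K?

No, not valid

Tableau for the negation ~([]~((q & p) & p) -> [][]~((q & p) & p)):
1. ~([]~((q & p) & p) -> [][]~((q & p) & p)), w0
2. []~((q & p) & p), w0
3. ~[][]~((q & p) & p), w0
4. ~[]~((q & p) & p), w1
5. ~((q & p) & p), w1
6. ~p, w1
7. (q & p) & p, w2
8. q & p, w2
9. p, w2
10. q, w2
Accessibility: w0Rw1, w1Rw2
The negation has an open branch (countermodel exists).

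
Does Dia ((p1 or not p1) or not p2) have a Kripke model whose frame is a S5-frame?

Yes, satisfiable

1. Dia ((p1 or not p1) or not p2), w0
2. (p1 or not p1) or not p2, w1
3. not p2, w1
Accessibility: w0Rw0, w0Rw1, w1Rw0, w1Rw1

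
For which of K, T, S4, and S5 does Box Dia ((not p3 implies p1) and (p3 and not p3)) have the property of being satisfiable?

T-tableau for the formula:
1. Box Dia ((not p3 implies p1) and (p3 and not p3)), u
2. Dia ((not p3 implies p1) and (p3 and not p3)), u
3. (not p3 implies p1) and (p3 and not p3), v
4. not p3 implies p1, v
5. p3 and not p3, v
6. p3, v
7. not p3, v
Accessibility: uRu, uRv, vRv
Branch closes: p3 and not p3 both at v.
Every branch closes (one shown): unsatisfiable in T, hence also in S4, S5 (every S4/S5-frame is a T-frame).
K-tableau for the formula:
1. Box Dia ((not p3 implies p1) and (p3 and not p3)), u
Complete open branch: satisfiable in K.

K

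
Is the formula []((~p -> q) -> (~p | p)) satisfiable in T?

1. []((~p -> q) -> (~p | p)), w0
2. (~p -> q) -> (~p | p), w0
3. ~p | p, w0
4. p, w0
Accessibility: w0Rw0

Satisfiable (open branch found)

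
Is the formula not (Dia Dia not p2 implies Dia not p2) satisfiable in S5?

Unsatisfiable

1. not (Dia Dia not p2 implies Dia not p2), w0
2. Dia Dia not p2, w0
3. not Dia not p2, w0
4. p2, w0
5. Dia not p2, w1
6. p2, w1
7. not p2, w2
8. p2, w2
Accessibility: w0Rw0, w0Rw1, w0Rw2, w1Rw0, w1Rw1, w1Rw2, w2Rw0, w2Rw1, w2Rw2
Branch closes: p2 and not p2 both at w2.
(One branch shown.) All branches close.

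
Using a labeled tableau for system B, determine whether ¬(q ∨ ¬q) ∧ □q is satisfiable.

No, unsatisfiable

1. ¬(q ∨ ¬q) ∧ □q, u
2. ¬(q ∨ ¬q), u
3. □q, u
4. ¬q, u
5. q, u
Accessibility: uRu
Branch closes: q and ¬q both at u.
All branches of the tableau close; one closing branch shown above.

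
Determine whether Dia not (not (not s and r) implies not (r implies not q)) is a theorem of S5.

Tableau for the negation not Dia not (not (not s and r) implies not (r implies not q)):
1. not Dia not (not (not s and r) implies not (r implies not q)), w0
2. not (not s and r) implies not (r implies not q), w0
3. not (r implies not q), w0
4. r, w0
5. q, w0
Accessibility: w0Rw0
The negation has an open branch (countermodel exists).

Invalid (countermodel exists)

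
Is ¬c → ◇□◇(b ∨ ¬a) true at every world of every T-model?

Invalid (countermodel exists)

Tableau for the negation ¬(¬c → ◇□◇(b ∨ ¬a)):
1. ¬(¬c → ◇□◇(b ∨ ¬a)), 0
2. ¬c, 0
3. ¬◇□◇(b ∨ ¬a), 0
4. ¬□◇(b ∨ ¬a), 0
5. ¬◇(b ∨ ¬a), 1
6. ¬□◇(b ∨ ¬a), 1
7. ¬(b ∨ ¬a), 1
8. ¬b, 1
9. a, 1
10. ¬◇(b ∨ ¬a), 2
11. ¬(b ∨ ¬a), 2
12. ¬b, 2
13. a, 2
Accessibility: 0R0, 0R1, 1R1, 1R2, 2R2
The negation has an open branch (countermodel exists).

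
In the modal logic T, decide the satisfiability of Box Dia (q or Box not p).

1. Box Dia (q or Box not p), u
2. Dia (q or Box not p), u
3. q or Box not p, v
4. Dia (q or Box not p), v
5. Box not p, v
6. not p, v
7. q or Box not p, w
8. not p, w
9. Box not p, w
Accessibility: uRu, uRv, vRv, vRw, wRw

Satisfiable (open branch found)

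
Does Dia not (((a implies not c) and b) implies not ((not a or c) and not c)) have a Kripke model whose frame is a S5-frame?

Satisfiable (open branch found)

1. Dia not (((a implies not c) and b) implies not ((not a or c) and not c)), w0
2. not (((a implies not c) and b) implies not ((not a or c) and not c)), w1
3. (a implies not c) and b, w1
4. (not a or c) and not c, w1
5. a implies not c, w1
6. b, w1
7. not a or c, w1
8. not c, w1
9. not a, w1
Accessibility: w0Rw0, w0Rw1, w1Rw0, w1Rw1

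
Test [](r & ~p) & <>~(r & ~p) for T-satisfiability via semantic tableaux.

Unsatisfiable (every branch closes)

1. [](r & ~p) & <>~(r & ~p), u
2. [](r & ~p), u   [&-rule on 1]
3. <>~(r & ~p), u   [&-rule on 1]
4. r & ~p, u   [[]-rule on 2 via uRu]
5. r, u   [&-rule on 4]
6. ~p, u   [&-rule on 4]
7. ~(r & ~p), v   [<>-rule on 3: fresh world v, uRv]
8. r & ~p, v   [[]-rule on 2 via uRv]
9. r, v   [&-rule on 8]
10. ~p, v   [&-rule on 8]
11. p, v   [~&-rule on 7 (branches; this branch)]
Accessibility: uRu, uRv, vRv
Branch closes: p and ~p both at v.
Every branch closes; the branch above is one of them.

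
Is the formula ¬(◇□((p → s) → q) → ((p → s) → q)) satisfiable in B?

1. ¬(◇□((p → s) → q) → ((p → s) → q)), w0
2. ◇□((p → s) → q), w0
3. ¬((p → s) → q), w0
4. p → s, w0
5. ¬q, w0
6. s, w0
7. □((p → s) → q), w1
8. (p → s) → q, w0
9. (p → s) → q, w1
10. ¬(p → s), w0
11. p, w0
12. ¬s, w0
Accessibility: w0Rw0, w0Rw1, w1Rw0, w1Rw1
Branch closes: s and ¬s both at w0.
Every branch closes; the branch above is one of them.

Unsatisfiable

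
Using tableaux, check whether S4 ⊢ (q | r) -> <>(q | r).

Valid in S4

Tableau for the negation ~((q | r) -> <>(q | r)):
1. ~((q | r) -> <>(q | r)), u
2. q | r, u
3. ~<>(q | r), u
4. ~(q | r), u
5. ~q, u
6. ~r, u
7. r, u
Accessibility: uRu
Branch closes: r and ~r both at u.
All branches of the negation close; one closing branch shown above.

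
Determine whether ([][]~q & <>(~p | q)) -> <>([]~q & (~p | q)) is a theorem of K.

Tableau for the negation ~(([][]~q & <>(~p | q)) -> <>([]~q & (~p | q))):
1. ~(([][]~q & <>(~p | q)) -> <>([]~q & (~p | q))), 0
2. [][]~q & <>(~p | q), 0   [~->-rule on 1]
3. ~<>([]~q & (~p | q)), 0   [~->-rule on 1]
4. [][]~q, 0   [&-rule on 2]
5. <>(~p | q), 0   [&-rule on 2]
6. ~p | q, 1   [<>-rule on 5: fresh world 1, 0R1]
7. ~([]~q & (~p | q)), 1   [~<>-rule on 3 via 0R1]
8. []~q, 1   [[]-rule on 4 via 0R1]
9. q, 1   [|-rule on 6 (branches; this branch)]
10. ~[]~q, 1   [~&-rule on 7 (branches; this branch)]
11. q, 2   [~[]-rule on 10: fresh world 2, 1R2]
12. ~q, 2   [[]-rule on 8 via 1R2]
Accessibility: 0R1, 1R2
Branch closes: q and ~q both at 2.
All branches of the negation close; one closing branch shown above.

Valid in K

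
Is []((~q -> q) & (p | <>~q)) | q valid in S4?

Not valid

Tableau for the negation ~([]((~q -> q) & (p | <>~q)) | q):
1. ~([]((~q -> q) & (p | <>~q)) | q), w0
2. ~[]((~q -> q) & (p | <>~q)), w0   [~|-rule on 1]
3. ~q, w0   [~|-rule on 1]
4. ~((~q -> q) & (p | <>~q)), w1   [~[]-rule on 2: fresh world w1, w0Rw1]
5. ~(p | <>~q), w1   [~&-rule on 4 (branches; this branch)]
6. ~p, w1   [~|-rule on 5]
7. ~<>~q, w1   [~|-rule on 5]
8. q, w1   [~<>-rule on 7 via w1Rw1]
Accessibility: w0Rw0, w0Rw1, w1Rw1
The negation has an open branch (countermodel exists).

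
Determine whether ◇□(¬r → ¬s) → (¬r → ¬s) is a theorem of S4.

Tableau for the negation ¬(◇□(¬r → ¬s) → (¬r → ¬s)):
1. ¬(◇□(¬r → ¬s) → (¬r → ¬s)), w0
2. ◇□(¬r → ¬s), w0
3. ¬(¬r → ¬s), w0
4. ¬r, w0
5. s, w0
6. □(¬r → ¬s), w1
7. ¬r → ¬s, w1
8. ¬s, w1
Accessibility: w0Rw0, w0Rw1, w1Rw1
The negation has an open branch (countermodel exists).

Not valid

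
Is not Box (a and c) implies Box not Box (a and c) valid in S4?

Not valid

Tableau for the negation not (not Box (a and c) implies Box not Box (a and c)):
1. not (not Box (a and c) implies Box not Box (a and c)), w0
2. not Box (a and c), w0   [neg-implies-rule on 1]
3. not Box not Box (a and c), w0   [neg-implies-rule on 1]
4. not (a and c), w1   [neg-Box-rule on 2: fresh world w1, w0Rw1]
5. not c, w1   [neg-and-rule on 4 (branches; this branch)]
6. Box (a and c), w2   [neg-Box-rule on 3: fresh world w2, w0Rw2]
7. a and c, w2   [Box-rule on 6 via w2Rw2]
8. a, w2   [and-rule on 7]
9. c, w2   [and-rule on 7]
Accessibility: w0Rw0, w0Rw1, w0Rw2, w1Rw1, w2Rw2
The negation has an open branch (countermodel exists).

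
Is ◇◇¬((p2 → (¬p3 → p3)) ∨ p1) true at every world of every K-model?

Not valid

Tableau for the negation ¬◇◇¬((p2 → (¬p3 → p3)) ∨ p1):
1. ¬◇◇¬((p2 → (¬p3 → p3)) ∨ p1), u
The negation has an open branch (countermodel exists).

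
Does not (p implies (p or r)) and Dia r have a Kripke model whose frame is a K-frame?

1. not (p implies (p or r)) and Dia r, 0
2. not (p implies (p or r)), 0
3. Dia r, 0
4. p, 0
5. not (p or r), 0
6. not p, 0
7. not r, 0
Branch closes: p and not p both at 0.
Every branch closes; the branch above is one of them.

Unsatisfiable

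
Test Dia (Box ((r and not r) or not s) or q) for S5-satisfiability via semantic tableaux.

1. Dia (Box ((r and not r) or not s) or q), 0
2. Box ((r and not r) or not s) or q, 1
3. q, 1
Accessibility: 0R0, 0R1, 1R0, 1R1

Satisfiable (open branch found)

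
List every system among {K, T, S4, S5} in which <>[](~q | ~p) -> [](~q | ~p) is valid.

S5

S5-tableau for the negation ~(<>[](~q | ~p) -> [](~q | ~p)):
1. ~(<>[](~q | ~p) -> [](~q | ~p)), u
2. <>[](~q | ~p), u
3. ~[](~q | ~p), u
4. [](~q | ~p), v
5. ~q | ~p, u
6. ~q | ~p, v
7. ~p, u
8. ~p, v
9. ~(~q | ~p), w
10. q, w
11. p, w
12. ~q | ~p, w
13. ~p, w
Accessibility: uRu, uRv, uRw, vRu, vRv, vRw, wRu, wRv, wRw
Branch closes: p and ~p both at w.
Every branch closes (one shown): valid in S5.
S4-tableau for the negation ~(<>[](~q | ~p) -> [](~q | ~p)):
1. ~(<>[](~q | ~p) -> [](~q | ~p)), u
2. <>[](~q | ~p), u
3. ~[](~q | ~p), u
4. [](~q | ~p), v
5. ~q | ~p, v
6. ~p, v
7. ~(~q | ~p), w
8. q, w
9. p, w
Accessibility: uRu, uRv, uRw, vRv, wRw
Complete open branch: countermodel on an S4-frame, so not valid in S4, nor in K, T (the same frame is also a K-frame and a T-frame).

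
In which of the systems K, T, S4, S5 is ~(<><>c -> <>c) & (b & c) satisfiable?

T-tableau for the formula:
1. ~(<><>c -> <>c) & (b & c), w0
2. ~(<><>c -> <>c), w0
3. b & c, w0
4. <><>c, w0
5. ~<>c, w0
6. b, w0
7. c, w0
8. ~c, w0
Accessibility: w0Rw0
Branch closes: c and ~c both at w0.
Every branch closes (one shown): unsatisfiable in T, hence also in S4, S5 (every S4/S5-frame is a T-frame).
K-tableau for the formula:
1. ~(<><>c -> <>c) & (b & c), w0
2. ~(<><>c -> <>c), w0
3. b & c, w0
4. <><>c, w0
5. ~<>c, w0
6. b, w0
7. c, w0
8. <>c, w1
9. ~c, w1
10. c, w2
Accessibility: w0Rw1, w1Rw2
Complete open branch: satisfiable in K.

K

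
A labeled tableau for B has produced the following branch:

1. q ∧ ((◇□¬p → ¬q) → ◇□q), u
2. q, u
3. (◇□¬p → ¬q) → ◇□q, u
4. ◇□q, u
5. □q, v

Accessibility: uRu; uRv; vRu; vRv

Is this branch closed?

No atom appears with both signs at the same world.

No, open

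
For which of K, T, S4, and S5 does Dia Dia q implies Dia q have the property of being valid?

S4, S5

S4-tableau for the negation not (Dia Dia q implies Dia q):
1. not (Dia Dia q implies Dia q), 0
2. Dia Dia q, 0   [neg-implies-rule on 1]
3. not Dia q, 0   [neg-implies-rule on 1]
4. not q, 0   [neg-Dia-rule on 3 via 0R0]
5. Dia q, 1   [Dia-rule on 2: fresh world 1, 0R1]
6. not q, 1   [neg-Dia-rule on 3 via 0R1]
7. q, 2   [Dia-rule on 5: fresh world 2, 1R2]
8. not q, 2   [neg-Dia-rule on 3 via 0R2]
Accessibility: 0R0, 0R1, 0R2, 1R1, 1R2, 2R2
Branch closes: q and not q both at 2.
Every branch closes (one shown): valid in S4, hence also in S5 (every theorem of S4 is a theorem of S5).
T-tableau for the negation not (Dia Dia q implies Dia q):
1. not (Dia Dia q implies Dia q), 0
2. Dia Dia q, 0   [neg-implies-rule on 1]
3. not Dia q, 0   [neg-implies-rule on 1]
4. not q, 0   [neg-Dia-rule on 3 via 0R0]
5. Dia q, 1   [Dia-rule on 2: fresh world 1, 0R1]
6. not q, 1   [neg-Dia-rule on 3 via 0R1]
7. q, 2   [Dia-rule on 5: fresh world 2, 1R2]
Accessibility: 0R0, 0R1, 1R1, 1R2, 2R2
Complete open branch: countermodel on a T-frame, so not valid in T, nor in K (the same frame is also a K-frame).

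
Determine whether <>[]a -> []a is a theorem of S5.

Tableau for the negation ~(<>[]a -> []a):
1. ~(<>[]a -> []a), u
2. <>[]a, u
3. ~[]a, u
4. []a, v
5. a, u
6. a, v
7. ~a, w
8. a, w
Accessibility: uRu, uRv, uRw, vRu, vRv, vRw, wRu, wRv, wRw
Branch closes: a and ~a both at w.
Every branch of the negation's tableau closes; the branch above is one of them.

Valid in S5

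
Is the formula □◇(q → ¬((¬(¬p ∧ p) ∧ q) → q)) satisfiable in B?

1. □◇(q → ¬((¬(¬p ∧ p) ∧ q) → q)), 0
2. ◇(q → ¬((¬(¬p ∧ p) ∧ q) → q)), 0   [□-rule on 1 via 0R0]
3. q → ¬((¬(¬p ∧ p) ∧ q) → q), 1   [◇-rule on 2: fresh world 1, 0R1]
4. ◇(q → ¬((¬(¬p ∧ p) ∧ q) → q)), 1   [□-rule on 1 via 0R1]
5. ¬q, 1   [→-rule on 3 (branches; this branch)]
6. q → ¬((¬(¬p ∧ p) ∧ q) → q), 2   [◇-rule on 4: fresh world 2, 1R2]
7. ¬q, 2   [→-rule on 6 (branches; this branch)]
Accessibility: 0R0, 0R1, 1R0, 1R1, 1R2, 2R1, 2R2

Satisfiable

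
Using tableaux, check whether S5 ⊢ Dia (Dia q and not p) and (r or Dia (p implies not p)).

Invalid (countermodel exists)

Tableau for the negation not (Dia (Dia q and not p) and (r or Dia (p implies not p))):
1. not (Dia (Dia q and not p) and (r or Dia (p implies not p))), u
2. not (r or Dia (p implies not p)), u
3. not r, u
4. not Dia (p implies not p), u
5. not (p implies not p), u
6. p, u
Accessibility: uRu
The negation has an open branch (countermodel exists).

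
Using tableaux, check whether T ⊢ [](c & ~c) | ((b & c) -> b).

Tableau for the negation ~([](c & ~c) | ((b & c) -> b)):
1. ~([](c & ~c) | ((b & c) -> b)), u
2. ~[](c & ~c), u
3. ~((b & c) -> b), u
4. b & c, u
5. ~b, u
6. b, u
7. c, u
Accessibility: uRu
Branch closes: b and ~b both at u.
Every branch of the negation's tableau closes; the branch above is one of them.

Valid in T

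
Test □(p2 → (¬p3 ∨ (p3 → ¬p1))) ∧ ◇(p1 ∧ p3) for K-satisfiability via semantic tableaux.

Satisfiable

1. □(p2 → (¬p3 ∨ (p3 → ¬p1))) ∧ ◇(p1 ∧ p3), u
2. □(p2 → (¬p3 ∨ (p3 → ¬p1))), u
3. ◇(p1 ∧ p3), u
4. p1 ∧ p3, v
5. p1, v
6. p3, v
7. p2 → (¬p3 ∨ (p3 → ¬p1)), v
8. ¬p2, v
Accessibility: uRv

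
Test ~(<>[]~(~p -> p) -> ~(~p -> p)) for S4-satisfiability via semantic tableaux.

1. ~(<>[]~(~p -> p) -> ~(~p -> p)), 0
2. <>[]~(~p -> p), 0   [~->-rule on 1]
3. ~p -> p, 0   [~->-rule on 1]
4. p, 0   [->-rule on 3 (branches; this branch)]
5. []~(~p -> p), 1   [<>-rule on 2: fresh world 1, 0R1]
6. ~(~p -> p), 1   [[]-rule on 5 via 1R1]
7. ~p, 1   [~->-rule on 6]
Accessibility: 0R0, 0R1, 1R1

Yes, satisfiable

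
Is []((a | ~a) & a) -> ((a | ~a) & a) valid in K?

Tableau for the negation ~([]((a | ~a) & a) -> ((a | ~a) & a)):
1. ~([]((a | ~a) & a) -> ((a | ~a) & a)), w0
2. []((a | ~a) & a), w0
3. ~((a | ~a) & a), w0
4. ~a, w0
The negation has an open branch (countermodel exists).

Invalid (countermodel exists)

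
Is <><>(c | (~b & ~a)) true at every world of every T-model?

Not valid

Tableau for the negation ~<><>(c | (~b & ~a)):
1. ~<><>(c | (~b & ~a)), u
2. ~<>(c | (~b & ~a)), u
3. ~(c | (~b & ~a)), u
4. ~c, u
5. ~(~b & ~a), u
6. a, u
Accessibility: uRu
The negation has an open branch (countermodel exists).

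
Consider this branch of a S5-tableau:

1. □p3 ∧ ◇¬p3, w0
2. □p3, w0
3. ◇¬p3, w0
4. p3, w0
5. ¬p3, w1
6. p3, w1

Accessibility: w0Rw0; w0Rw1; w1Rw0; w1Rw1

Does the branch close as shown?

Closed

Both p3 and ¬p3 appear at w1.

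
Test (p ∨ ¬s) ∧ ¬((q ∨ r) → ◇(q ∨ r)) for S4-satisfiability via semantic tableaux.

Unsatisfiable (every branch closes)

1. (p ∨ ¬s) ∧ ¬((q ∨ r) → ◇(q ∨ r)), u
2. p ∨ ¬s, u
3. ¬((q ∨ r) → ◇(q ∨ r)), u
4. q ∨ r, u
5. ¬◇(q ∨ r), u
6. ¬(q ∨ r), u
7. ¬q, u
8. ¬r, u
9. ¬s, u
10. r, u
Accessibility: uRu
Branch closes: r and ¬r both at u.
Every branch closes; the branch above is one of them.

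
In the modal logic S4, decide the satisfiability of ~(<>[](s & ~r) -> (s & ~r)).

Satisfiable

1. ~(<>[](s & ~r) -> (s & ~r)), w0
2. <>[](s & ~r), w0   [~->-rule on 1]
3. ~(s & ~r), w0   [~->-rule on 1]
4. r, w0   [~&-rule on 3 (branches; this branch)]
5. [](s & ~r), w1   [<>-rule on 2: fresh world w1, w0Rw1]
6. s & ~r, w1   [[]-rule on 5 via w1Rw1]
7. s, w1   [&-rule on 6]
8. ~r, w1   [&-rule on 6]
Accessibility: w0Rw0, w0Rw1, w1Rw1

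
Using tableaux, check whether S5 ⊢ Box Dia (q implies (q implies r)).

Tableau for the negation not Box Dia (q implies (q implies r)):
1. not Box Dia (q implies (q implies r)), u
2. not Dia (q implies (q implies r)), v
3. not (q implies (q implies r)), u
4. q, u
5. not (q implies r), u
6. not r, u
7. not (q implies (q implies r)), v
8. q, v
9. not (q implies r), v
10. not r, v
Accessibility: uRu, uRv, vRu, vRv
The negation has an open branch (countermodel exists).

No, not valid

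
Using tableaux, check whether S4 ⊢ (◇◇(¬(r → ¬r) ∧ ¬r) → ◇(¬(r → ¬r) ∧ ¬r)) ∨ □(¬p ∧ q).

Valid

Tableau for the negation ¬((◇◇(¬(r → ¬r) ∧ ¬r) → ◇(¬(r → ¬r) ∧ ¬r)) ∨ □(¬p ∧ q)):
1. ¬((◇◇(¬(r → ¬r) ∧ ¬r) → ◇(¬(r → ¬r) ∧ ¬r)) ∨ □(¬p ∧ q)), u
2. ¬(◇◇(¬(r → ¬r) ∧ ¬r) → ◇(¬(r → ¬r) ∧ ¬r)), u
3. ¬□(¬p ∧ q), u
4. ◇◇(¬(r → ¬r) ∧ ¬r), u
5. ¬◇(¬(r → ¬r) ∧ ¬r), u
6. ¬(¬(r → ¬r) ∧ ¬r), u
7. r → ¬r, u
8. ¬r, u
9. ¬(¬p ∧ q), v
10. ¬(¬(r → ¬r) ∧ ¬r), v
11. ¬q, v
12. r → ¬r, v
13. ¬r, v
14. ◇(¬(r → ¬r) ∧ ¬r), w
15. ¬(¬(r → ¬r) ∧ ¬r), w
16. r → ¬r, w
17. ¬r, w
18. ¬(r → ¬r) ∧ ¬r, x
19. ¬(r → ¬r), x
20. ¬r, x
21. r, x
Accessibility: uRu, uRv, uRw, uRx, vRv, wRw, wRx, xRx
Branch closes: r and ¬r both at x.
Every branch of the negation's tableau closes; the branch above is one of them.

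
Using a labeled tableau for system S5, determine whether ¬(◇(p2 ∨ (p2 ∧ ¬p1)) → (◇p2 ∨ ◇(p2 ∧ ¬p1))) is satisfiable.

No, unsatisfiable

1. ¬(◇(p2 ∨ (p2 ∧ ¬p1)) → (◇p2 ∨ ◇(p2 ∧ ¬p1))), u
2. ◇(p2 ∨ (p2 ∧ ¬p1)), u
3. ¬(◇p2 ∨ ◇(p2 ∧ ¬p1)), u
4. ¬◇p2, u
5. ¬◇(p2 ∧ ¬p1), u
6. ¬p2, u
7. ¬(p2 ∧ ¬p1), u
8. p1, u
9. p2 ∨ (p2 ∧ ¬p1), v
10. ¬p2, v
11. ¬(p2 ∧ ¬p1), v
12. p2 ∧ ¬p1, v
13. p2, v
14. ¬p1, v
Accessibility: uRu, uRv, vRu, vRv
Branch closes: p2 and ¬p2 both at v.
Every branch closes; the branch above is one of them.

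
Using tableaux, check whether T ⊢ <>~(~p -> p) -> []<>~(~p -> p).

Not valid

Tableau for the negation ~(<>~(~p -> p) -> []<>~(~p -> p)):
1. ~(<>~(~p -> p) -> []<>~(~p -> p)), u
2. <>~(~p -> p), u
3. ~[]<>~(~p -> p), u
4. ~(~p -> p), v
5. ~p, v
6. ~<>~(~p -> p), w
7. ~p -> p, w
8. p, w
Accessibility: uRu, uRv, uRw, vRv, wRw
The negation has an open branch (countermodel exists).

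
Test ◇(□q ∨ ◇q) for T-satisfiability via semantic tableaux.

1. ◇(□q ∨ ◇q), u
2. □q ∨ ◇q, v   [◇-rule on 1: fresh world v, uRv]
3. ◇q, v   [∨-rule on 2 (branches; this branch)]
4. q, w   [◇-rule on 3: fresh world w, vRw]
Accessibility: uRu, uRv, vRv, vRw, wRw

Satisfiable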